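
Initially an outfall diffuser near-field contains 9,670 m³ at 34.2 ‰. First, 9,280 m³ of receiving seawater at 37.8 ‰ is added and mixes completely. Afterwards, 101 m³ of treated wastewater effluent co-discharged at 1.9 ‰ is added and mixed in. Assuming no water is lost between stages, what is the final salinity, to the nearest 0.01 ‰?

Salt balance:
Initial salt = 9,670×34.2 = 330,714
After stage 1: salt = 330,714 + 9,280×37.8 = 681,498; volume = 18,950 m³; S = 35.963 ‰
After stage 2: salt = 681,498 + 101×1.9 = 681,689.9; volume = 19,051 m³
S = 681,689.9 / 19,051 = 35.7824 ‰

35.78 ‰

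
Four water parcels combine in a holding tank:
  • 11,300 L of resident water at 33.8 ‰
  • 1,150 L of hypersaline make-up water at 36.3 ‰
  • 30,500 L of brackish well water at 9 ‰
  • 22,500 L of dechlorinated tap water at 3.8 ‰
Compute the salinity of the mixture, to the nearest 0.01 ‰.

11.97 ‰

Total salt / total volume:
salt = 11,300×33.8 + 1,150×36.3 + 30,500×9 + 22,500×3.8 = 381,940 + 41,745 + 274,500 + 85,500 = 783,685
volume = 11,300 + 1,150 + 30,500 + 22,500 = 65,450 L
S = 783,685 / 65,450 = 11.9738 ‰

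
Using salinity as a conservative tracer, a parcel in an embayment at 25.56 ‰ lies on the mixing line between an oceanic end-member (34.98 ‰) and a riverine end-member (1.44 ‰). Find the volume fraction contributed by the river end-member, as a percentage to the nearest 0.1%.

28.1%

Let f be the freshwater fraction. Salt balance per unit volume:
f×1.44 + (1−f)×34.98 = 25.56
f = (34.98 − 25.56) / (34.98 − 1.44) = 9.42/33.54 = 0.2809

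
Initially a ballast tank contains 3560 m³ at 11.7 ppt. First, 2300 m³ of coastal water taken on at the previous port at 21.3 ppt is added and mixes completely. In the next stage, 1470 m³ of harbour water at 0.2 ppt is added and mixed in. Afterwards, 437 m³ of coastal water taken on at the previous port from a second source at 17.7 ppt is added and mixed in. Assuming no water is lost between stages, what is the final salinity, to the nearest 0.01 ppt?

Mass of salt is conserved:
Initial salt = 3,560×11.7 = 41,652
After stage 1: salt = 41,652 + 2,300×21.3 = 90,642; volume = 5,860 m³; S = 15.468 ppt
After stage 2: salt = 90,642 + 1,470×0.2 = 90,936; volume = 7,330 m³; S = 12.406 ppt
After stage 3: salt = 90,936 + 437×17.7 = 98,670.9; volume = 7,767 m³
S = 98,670.9 / 7,767 = 12.7039 ppt

12.70 ppt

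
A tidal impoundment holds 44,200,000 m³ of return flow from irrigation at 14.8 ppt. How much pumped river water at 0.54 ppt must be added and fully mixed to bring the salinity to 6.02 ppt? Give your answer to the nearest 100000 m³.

70800000 m³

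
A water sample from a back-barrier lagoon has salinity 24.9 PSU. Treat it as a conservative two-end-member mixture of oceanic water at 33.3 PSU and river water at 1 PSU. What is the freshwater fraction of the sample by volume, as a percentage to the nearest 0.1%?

26.0%

Let f be the freshwater fraction. Salt balance per unit volume:
f×1 + (1−f)×33.3 = 24.9
f = (33.3 − 24.9) / (33.3 − 1) = 8.4/32.3 = 0.2601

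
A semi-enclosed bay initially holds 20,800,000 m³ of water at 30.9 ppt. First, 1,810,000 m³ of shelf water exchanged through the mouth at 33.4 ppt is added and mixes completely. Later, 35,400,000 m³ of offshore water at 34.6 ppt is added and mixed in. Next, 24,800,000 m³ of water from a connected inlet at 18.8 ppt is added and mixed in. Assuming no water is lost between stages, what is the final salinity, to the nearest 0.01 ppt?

28.91 ppt

Salt balance:
Initial salt = 20,800,000×30.9 = 642,720,000
After stage 1: salt = 642,720,000 + 1,810,000×33.4 = 703,174,000; volume = 22,610,000 m³; S = 31.1 ppt
After stage 2: salt = 703,174,000 + 35,400,000×34.6 = 1,928,014,000; volume = 58,010,000 m³; S = 33.236 ppt
After stage 3: salt = 1,928,014,000 + 24,800,000×18.8 = 2,394,254,000; volume = 82,810,000 m³
S = 2,394,254,000 / 82,810,000 = 28.9126 ppt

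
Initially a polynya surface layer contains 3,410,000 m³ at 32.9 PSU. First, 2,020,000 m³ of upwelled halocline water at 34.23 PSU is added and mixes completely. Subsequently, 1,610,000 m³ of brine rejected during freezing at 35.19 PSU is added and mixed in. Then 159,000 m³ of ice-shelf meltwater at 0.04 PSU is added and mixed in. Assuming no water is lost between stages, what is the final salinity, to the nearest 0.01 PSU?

Weighted by volume,
Initial salt = 3,410,000×32.9 = 112,189,000
After stage 1: salt = 112,189,000 + 2,020,000×34.23 = 181,333,600; volume = 5,430,000 m³; S = 33.395 PSU
After stage 2: salt = 181,333,600 + 1,610,000×35.19 = 237,989,500; volume = 7,040,000 m³; S = 33.805 PSU
After stage 3: salt = 237,989,500 + 159,000×0.04 = 237,995,860; volume = 7,199,000 m³
S = 237,995,860 / 7,199,000 = 33.0596 PSU

33.06 PSU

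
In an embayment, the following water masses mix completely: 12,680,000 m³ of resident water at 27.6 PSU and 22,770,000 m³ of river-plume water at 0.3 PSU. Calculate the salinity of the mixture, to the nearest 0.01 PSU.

By conservation of dissolved salt,
salt = 12,680,000×27.6 + 22,770,000×0.3 = 349,968,000 + 6,831,000 = 356,799,000
volume = 12,680,000 + 22,770,000 = 35,450,000 m³
S = 356,799,000 / 35,450,000 = 10.0649 PSU

10.06 PSU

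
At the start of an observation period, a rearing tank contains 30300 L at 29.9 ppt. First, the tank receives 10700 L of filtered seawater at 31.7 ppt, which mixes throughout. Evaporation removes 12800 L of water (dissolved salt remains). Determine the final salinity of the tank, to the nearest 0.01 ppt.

44.15 ppt

After mixing: salt = 30,300×29.9 + 10,700×31.7 = 1,245,160; volume = 41,000 L
After evaporation: salt unchanged = 1,245,160; volume = 41,000 − 12,800 = 28,200 L
S = 1,245,160 / 28,200 = 44.1546 ppt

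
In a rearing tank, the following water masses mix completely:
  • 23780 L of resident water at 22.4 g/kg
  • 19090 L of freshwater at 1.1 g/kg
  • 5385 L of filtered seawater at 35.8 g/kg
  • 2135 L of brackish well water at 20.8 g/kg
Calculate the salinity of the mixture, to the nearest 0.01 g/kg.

Mass of salt is conserved:
salt = 23,780×22.4 + 19,090×1.1 + 5,385×35.8 + 2,135×20.8 = 532,672 + 20,999 + 192,783 + 44,408 = 790,862
volume = 23,780 + 19,090 + 5,385 + 2,135 = 50,390 L
S = 790,862 / 50,390 = 15.6948 g/kg

15.69 g/kg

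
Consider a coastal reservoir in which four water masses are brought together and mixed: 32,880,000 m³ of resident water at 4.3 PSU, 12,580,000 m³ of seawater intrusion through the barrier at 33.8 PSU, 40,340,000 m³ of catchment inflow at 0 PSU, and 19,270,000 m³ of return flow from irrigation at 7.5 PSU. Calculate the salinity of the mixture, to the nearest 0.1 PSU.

6.8 PSU

Salt balance:
salt = 32,880,000×4.3 + 12,580,000×33.8 + 40,340,000×0 + 19,270,000×7.5 = 141,384,000 + 425,204,000 + 0 + 144,525,000 = 711,113,000
volume = 32,880,000 + 12,580,000 + 40,340,000 + 19,270,000 = 105,070,000 m³
S = 711,113,000 / 105,070,000 = 6.768 PSU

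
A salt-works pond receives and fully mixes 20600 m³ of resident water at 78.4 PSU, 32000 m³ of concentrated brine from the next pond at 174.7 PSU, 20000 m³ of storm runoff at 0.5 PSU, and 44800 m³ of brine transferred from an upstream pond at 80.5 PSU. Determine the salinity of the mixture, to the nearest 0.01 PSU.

92.18 PSU

Total salt / total volume:
salt = 20,600×78.4 + 32,000×174.7 + 20,000×0.5 + 44,800×80.5 = 1,615,040 + 5,590,400 + 10,000 + 3,606,400 = 10,821,840
volume = 20,600 + 32,000 + 20,000 + 44,800 = 117,400 m³
S = 10,821,840 / 117,400 = 92.1792 PSU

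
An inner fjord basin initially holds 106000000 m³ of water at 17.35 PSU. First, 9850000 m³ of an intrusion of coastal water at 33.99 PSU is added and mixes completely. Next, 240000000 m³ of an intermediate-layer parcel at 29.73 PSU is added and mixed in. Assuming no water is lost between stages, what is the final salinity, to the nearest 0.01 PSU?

26.16 PSU

Salt balance:
Initial salt = 106,000,000×17.35 = 1,839,100,000
After stage 1: salt = 1,839,100,000 + 9,850,000×33.99 = 2,173,901,500; volume = 115,850,000 m³; S = 18.765 PSU
After stage 2: salt = 2,173,901,500 + 240,000,000×29.73 = 9,309,101,500; volume = 355,850,000 m³
S = 9,309,101,500 / 355,850,000 = 26.1602 PSU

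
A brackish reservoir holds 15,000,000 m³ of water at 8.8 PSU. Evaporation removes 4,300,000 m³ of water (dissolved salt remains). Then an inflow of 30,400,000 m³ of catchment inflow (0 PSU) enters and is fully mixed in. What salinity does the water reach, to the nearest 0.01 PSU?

After evaporation: salt = 15,000,000×8.8 = 132,000,000; volume = 15,000,000 − 4,300,000 = 10,700,000 m³
After mixing: salt = 132,000,000 + 30,400,000×0 = 132,000,000; volume = 10,700,000 + 30,400,000 = 41,100,000 m³
S = 132,000,000 / 41,100,000 = 3.2117 PSU

3.21 PSU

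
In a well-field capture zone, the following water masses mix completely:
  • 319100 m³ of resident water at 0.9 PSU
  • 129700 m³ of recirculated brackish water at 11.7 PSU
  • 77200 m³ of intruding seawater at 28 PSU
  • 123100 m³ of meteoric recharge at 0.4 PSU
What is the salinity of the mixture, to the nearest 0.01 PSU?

6.19 PSU

Salt balance:
salt = 319,100×0.9 + 129,700×11.7 + 77,200×28 + 123,100×0.4 = 287,190 + 1,517,490 + 2,161,600 + 49,240 = 4,015,520
volume = 319,100 + 129,700 + 77,200 + 123,100 = 649,100 m³
S = 4,015,520 / 649,100 = 6.1863 PSU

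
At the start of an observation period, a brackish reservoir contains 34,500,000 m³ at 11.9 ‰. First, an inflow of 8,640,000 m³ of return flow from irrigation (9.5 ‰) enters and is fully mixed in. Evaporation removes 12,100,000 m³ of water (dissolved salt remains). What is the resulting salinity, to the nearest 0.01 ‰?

15.87 ‰

After mixing: salt = 34,500,000×11.9 + 8,640,000×9.5 = 492,630,000; volume = 43,140,000 m³
After evaporation: salt unchanged = 492,630,000; volume = 43,140,000 − 12,100,000 = 31,040,000 m³
S = 492,630,000 / 31,040,000 = 15.8708 ‰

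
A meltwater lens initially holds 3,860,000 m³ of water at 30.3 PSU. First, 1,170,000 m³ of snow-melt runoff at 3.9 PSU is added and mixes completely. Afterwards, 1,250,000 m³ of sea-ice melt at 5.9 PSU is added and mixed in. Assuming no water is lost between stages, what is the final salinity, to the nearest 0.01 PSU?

20.52 PSU

Total salt / total volume:
Initial salt = 3,860,000×30.3 = 116,958,000
After stage 1: salt = 116,958,000 + 1,170,000×3.9 = 121,521,000; volume = 5,030,000 m³; S = 24.159 PSU
After stage 2: salt = 121,521,000 + 1,250,000×5.9 = 128,896,000; volume = 6,280,000 m³
S = 128,896,000 / 6,280,000 = 20.5248 PSU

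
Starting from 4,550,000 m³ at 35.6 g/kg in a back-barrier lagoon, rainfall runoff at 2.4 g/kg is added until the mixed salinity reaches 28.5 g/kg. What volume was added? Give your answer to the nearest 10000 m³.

1240000 m³

Salt balance: 4,550,000×35.6 + V×2.4 = (4,550,000+V)×28.5
161,980,000 + 2.4V = 129,675,000 + 28.5V
32,305,000 = 26.1V
V = 1,237,739.46 m³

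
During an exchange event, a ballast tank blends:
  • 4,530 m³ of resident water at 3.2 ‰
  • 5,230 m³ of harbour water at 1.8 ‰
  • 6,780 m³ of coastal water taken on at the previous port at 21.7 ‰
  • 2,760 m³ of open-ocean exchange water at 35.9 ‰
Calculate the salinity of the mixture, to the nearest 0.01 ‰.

14.00 ‰

Total salt / total volume:
salt = 4,530×3.2 + 5,230×1.8 + 6,780×21.7 + 2,760×35.9 = 14,496 + 9,414 + 147,126 + 99,084 = 270,120
volume = 4,530 + 5,230 + 6,780 + 2,760 = 19,300 m³
S = 270,120 / 19,300 = 13.9959 ‰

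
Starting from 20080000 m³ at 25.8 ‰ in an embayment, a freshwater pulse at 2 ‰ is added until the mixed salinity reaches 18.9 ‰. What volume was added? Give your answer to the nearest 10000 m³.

Salt balance: 20,080,000×25.8 + V×2 = (20,080,000+V)×18.9
518,064,000 + 2V = 379,512,000 + 18.9V
138,552,000 = 16.9V
V = 8,198,343.2 m³

8200000 m³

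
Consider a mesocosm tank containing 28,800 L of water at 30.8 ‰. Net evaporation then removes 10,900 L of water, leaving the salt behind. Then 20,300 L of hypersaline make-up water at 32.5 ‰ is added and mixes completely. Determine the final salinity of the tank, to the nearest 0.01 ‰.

After evaporation: salt = 28,800×30.8 = 887,040; volume = 28,800 − 10,900 = 17,900 L
After mixing: salt = 887,040 + 20,300×32.5 = 1,546,790; volume = 17,900 + 20,300 = 38,200 L
S = 1,546,790 / 38,200 = 40.4919 ‰

40.49 ‰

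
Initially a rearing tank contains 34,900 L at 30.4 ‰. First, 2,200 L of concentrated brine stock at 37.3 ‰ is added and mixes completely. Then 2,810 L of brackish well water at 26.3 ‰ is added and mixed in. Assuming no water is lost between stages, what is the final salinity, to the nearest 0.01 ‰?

Salt balance:
Initial salt = 34,900×30.4 = 1,060,960
After stage 1: salt = 1,060,960 + 2,200×37.3 = 1,143,020; volume = 37,100 L; S = 30.809 ‰
After stage 2: salt = 1,143,020 + 2,810×26.3 = 1,216,923; volume = 39,910 L
S = 1,216,923 / 39,910 = 30.4917 ‰

30.49 ‰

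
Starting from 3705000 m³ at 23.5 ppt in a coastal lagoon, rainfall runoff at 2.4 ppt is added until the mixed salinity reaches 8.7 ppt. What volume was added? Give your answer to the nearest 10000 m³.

8700000 m³

Salt balance: 3,705,000×23.5 + V×2.4 = (3,705,000+V)×8.7
87,067,500 + 2.4V = 32,233,500 + 8.7V
54,834,000 = 6.3V
V = 8,703,809.52 m³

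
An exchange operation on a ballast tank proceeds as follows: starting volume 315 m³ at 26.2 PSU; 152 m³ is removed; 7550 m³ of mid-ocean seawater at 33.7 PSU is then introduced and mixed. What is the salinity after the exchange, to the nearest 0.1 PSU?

Remaining after removal: 163 m³ at 26.2 PSU (salt = 4,270.6)
After addition: salt = 4,270.6 + 7,550×33.7 = 258,705.6; volume = 7,713 m³
S = 258,705.6 / 7,713 = 33.5415 PSU

33.5 PSU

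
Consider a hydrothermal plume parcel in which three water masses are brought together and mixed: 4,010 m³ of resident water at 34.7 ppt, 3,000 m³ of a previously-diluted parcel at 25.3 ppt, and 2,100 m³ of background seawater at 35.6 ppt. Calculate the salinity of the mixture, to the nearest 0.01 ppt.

31.81 ppt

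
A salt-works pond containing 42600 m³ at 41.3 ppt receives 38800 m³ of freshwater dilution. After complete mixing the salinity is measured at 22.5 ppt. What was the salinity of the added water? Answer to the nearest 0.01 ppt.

Salt balance: 42,600×41.3 + 38,800×S = 81,400×22.5
1,759,380 + 38,800·S = 1,831,500
S = (1,831,500 − 1,759,380) / 38,800 = 1.8588 ppt

1.86 ppt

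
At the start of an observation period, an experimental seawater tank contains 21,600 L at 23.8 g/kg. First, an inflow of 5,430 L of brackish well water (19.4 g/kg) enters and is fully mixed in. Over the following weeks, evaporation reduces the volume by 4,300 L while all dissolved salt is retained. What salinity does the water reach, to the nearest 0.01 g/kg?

After mixing: salt = 21,600×23.8 + 5,430×19.4 = 619,422; volume = 27,030 L
After evaporation: salt unchanged = 619,422; volume = 27,030 − 4,300 = 22,730 L
S = 619,422 / 22,730 = 27.2513 g/kg

27.25 g/kg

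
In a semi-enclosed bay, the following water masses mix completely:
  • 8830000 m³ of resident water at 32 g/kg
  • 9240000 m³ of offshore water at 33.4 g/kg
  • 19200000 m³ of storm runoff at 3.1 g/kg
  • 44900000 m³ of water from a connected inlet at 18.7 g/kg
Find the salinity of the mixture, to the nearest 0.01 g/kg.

Weighted by volume,
salt = 8,830,000×32 + 9,240,000×33.4 + 19,200,000×3.1 + 44,900,000×18.7 = 282,560,000 + 308,616,000 + 59,520,000 + 839,630,000 = 1,490,326,000
volume = 8,830,000 + 9,240,000 + 19,200,000 + 44,900,000 = 82,170,000 m³
S = 1,490,326,000 / 82,170,000 = 18.1371 g/kg

18.14 g/kg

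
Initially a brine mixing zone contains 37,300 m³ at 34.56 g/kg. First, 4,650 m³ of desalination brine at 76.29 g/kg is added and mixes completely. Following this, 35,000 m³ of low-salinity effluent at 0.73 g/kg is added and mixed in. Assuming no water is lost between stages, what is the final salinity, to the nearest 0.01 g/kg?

21.69 g/kg

Mass of salt is conserved:
Initial salt = 37,300×34.56 = 1,289,088
After stage 1: salt = 1,289,088 + 4,650×76.29 = 1,643,836.5; volume = 41,950 m³; S = 39.186 g/kg
After stage 2: salt = 1,643,836.5 + 35,000×0.73 = 1,669,386.5; volume = 76,950 m³
S = 1,669,386.5 / 76,950 = 21.6944 g/kg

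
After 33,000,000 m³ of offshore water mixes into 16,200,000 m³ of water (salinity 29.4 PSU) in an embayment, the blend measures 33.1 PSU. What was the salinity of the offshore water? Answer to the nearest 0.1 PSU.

Salt balance: 16,200,000×29.4 + 33,000,000×S = 49,200,000×33.1
476,280,000 + 33,000,000·S = 1,628,520,000
S = (1,628,520,000 − 476,280,000) / 33,000,000 = 34.9164 PSU

34.9 PSU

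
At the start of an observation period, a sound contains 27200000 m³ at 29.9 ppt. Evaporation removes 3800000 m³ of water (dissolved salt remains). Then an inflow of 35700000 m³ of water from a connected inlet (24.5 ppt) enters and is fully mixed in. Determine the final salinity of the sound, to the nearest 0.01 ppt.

28.56 ppt

After evaporation: salt = 27,200,000×29.9 = 813,280,000; volume = 27,200,000 − 3,800,000 = 23,400,000 m³
After mixing: salt = 813,280,000 + 35,700,000×24.5 = 1,687,930,000; volume = 23,400,000 + 35,700,000 = 59,100,000 m³
S = 1,687,930,000 / 59,100,000 = 28.5606 ppt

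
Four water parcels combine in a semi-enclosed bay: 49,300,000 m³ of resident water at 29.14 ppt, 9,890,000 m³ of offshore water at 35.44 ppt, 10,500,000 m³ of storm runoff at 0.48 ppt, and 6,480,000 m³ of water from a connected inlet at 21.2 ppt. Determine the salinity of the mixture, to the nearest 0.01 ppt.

25.33 ppt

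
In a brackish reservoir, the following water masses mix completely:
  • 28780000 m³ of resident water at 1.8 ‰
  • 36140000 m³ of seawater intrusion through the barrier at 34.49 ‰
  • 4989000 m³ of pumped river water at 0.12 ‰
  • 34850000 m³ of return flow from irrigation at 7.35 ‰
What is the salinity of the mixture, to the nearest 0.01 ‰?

14.84 ‰

Mass of salt is conserved:
salt = 28,780,000×1.8 + 36,140,000×34.49 + 4,989,000×0.12 + 34,850,000×7.35 = 51,804,000 + 1,246,468,600 + 598,680 + 256,147,500 = 1,555,018,780
volume = 28,780,000 + 36,140,000 + 4,989,000 + 34,850,000 = 104,759,000 m³
S = 1,555,018,780 / 104,759,000 = 14.8438 ‰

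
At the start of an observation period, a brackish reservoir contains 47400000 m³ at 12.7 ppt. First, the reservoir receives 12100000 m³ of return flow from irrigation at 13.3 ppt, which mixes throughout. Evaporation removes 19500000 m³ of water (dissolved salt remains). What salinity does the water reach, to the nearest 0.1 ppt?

After mixing: salt = 47,400,000×12.7 + 12,100,000×13.3 = 762,910,000; volume = 59,500,000 m³
After evaporation: salt unchanged = 762,910,000; volume = 59,500,000 − 19,500,000 = 40,000,000 m³
S = 762,910,000 / 40,000,000 = 19.0728 ppt

19.1 ppt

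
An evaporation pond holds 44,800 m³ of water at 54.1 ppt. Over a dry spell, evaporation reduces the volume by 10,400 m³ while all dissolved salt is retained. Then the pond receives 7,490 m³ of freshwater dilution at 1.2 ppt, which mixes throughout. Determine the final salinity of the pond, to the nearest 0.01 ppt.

58.07 ppt

After evaporation: salt = 44,800×54.1 = 2,423,680; volume = 44,800 − 10,400 = 34,400 m³
After mixing: salt = 2,423,680 + 7,490×1.2 = 2,432,668; volume = 34,400 + 7,490 = 41,890 m³
S = 2,432,668 / 41,890 = 58.0728 ppt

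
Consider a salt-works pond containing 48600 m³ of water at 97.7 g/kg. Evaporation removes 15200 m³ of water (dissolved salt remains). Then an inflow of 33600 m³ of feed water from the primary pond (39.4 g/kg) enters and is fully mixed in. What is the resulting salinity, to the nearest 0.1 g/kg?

After evaporation: salt = 48,600×97.7 = 4,748,220; volume = 48,600 − 15,200 = 33,400 m³
After mixing: salt = 4,748,220 + 33,600×39.4 = 6,072,060; volume = 33,400 + 33,600 = 67,000 m³
S = 6,072,060 / 67,000 = 90.6278 g/kg

90.6 g/kg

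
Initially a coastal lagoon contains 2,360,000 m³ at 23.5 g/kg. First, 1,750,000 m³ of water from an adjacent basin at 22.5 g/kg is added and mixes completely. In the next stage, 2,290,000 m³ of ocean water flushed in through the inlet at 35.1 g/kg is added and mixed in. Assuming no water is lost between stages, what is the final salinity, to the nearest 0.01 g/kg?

27.38 g/kg

Weighted by volume,
Initial salt = 2,360,000×23.5 = 55,460,000
After stage 1: salt = 55,460,000 + 1,750,000×22.5 = 94,835,000; volume = 4,110,000 m³; S = 23.074 g/kg
After stage 2: salt = 94,835,000 + 2,290,000×35.1 = 175,214,000; volume = 6,400,000 m³
S = 175,214,000 / 6,400,000 = 27.3772 g/kg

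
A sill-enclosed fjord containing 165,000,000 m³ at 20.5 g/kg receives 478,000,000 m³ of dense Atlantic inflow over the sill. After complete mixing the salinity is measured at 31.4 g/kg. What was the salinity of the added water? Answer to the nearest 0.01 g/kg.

35.16 g/kg

Salt balance: 165,000,000×20.5 + 478,000,000×S = 643,000,000×31.4
3,382,500,000 + 478,000,000·S = 20,190,200,000
S = (20,190,200,000 − 3,382,500,000) / 478,000,000 = 35.1626 g/kg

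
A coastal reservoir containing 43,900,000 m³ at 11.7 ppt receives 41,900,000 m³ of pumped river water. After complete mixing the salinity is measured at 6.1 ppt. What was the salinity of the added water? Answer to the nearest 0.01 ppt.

Salt balance: 43,900,000×11.7 + 41,900,000×S = 85,800,000×6.1
513,630,000 + 41,900,000·S = 523,380,000
S = (523,380,000 − 513,630,000) / 41,900,000 = 0.2327 ppt

0.23 ppt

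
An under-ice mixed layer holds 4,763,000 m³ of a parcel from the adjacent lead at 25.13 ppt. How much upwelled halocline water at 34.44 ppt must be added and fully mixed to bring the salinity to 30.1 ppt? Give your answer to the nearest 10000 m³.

Salt balance: 4,763,000×25.13 + V×34.44 = (4,763,000+V)×30.1
119,694,190 + 34.44V = 143,366,300 + 30.1V
23,672,110 = 4.34V
V = 5,454,403.23 m³

5450000 m³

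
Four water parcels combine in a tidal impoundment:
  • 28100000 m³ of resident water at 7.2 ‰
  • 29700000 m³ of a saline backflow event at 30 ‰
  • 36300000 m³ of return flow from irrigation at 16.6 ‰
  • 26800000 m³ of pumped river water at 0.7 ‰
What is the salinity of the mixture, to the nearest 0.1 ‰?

14.2 ‰

Salt balance:
salt = 28,100,000×7.2 + 29,700,000×30 + 36,300,000×16.6 + 26,800,000×0.7 = 202,320,000 + 891,000,000 + 602,580,000 + 18,760,000 = 1,714,660,000
volume = 28,100,000 + 29,700,000 + 36,300,000 + 26,800,000 = 120,900,000 m³
S = 1,714,660,000 / 120,900,000 = 14.182 ‰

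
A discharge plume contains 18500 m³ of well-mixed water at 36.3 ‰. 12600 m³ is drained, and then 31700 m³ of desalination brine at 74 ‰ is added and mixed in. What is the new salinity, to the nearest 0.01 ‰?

Remaining after removal: 5,900 m³ at 36.3 ‰ (salt = 214,170)
After addition: salt = 214,170 + 31,700×74 = 2,559,970; volume = 37,600 m³
S = 2,559,970 / 37,600 = 68.0843 ‰

68.08 ‰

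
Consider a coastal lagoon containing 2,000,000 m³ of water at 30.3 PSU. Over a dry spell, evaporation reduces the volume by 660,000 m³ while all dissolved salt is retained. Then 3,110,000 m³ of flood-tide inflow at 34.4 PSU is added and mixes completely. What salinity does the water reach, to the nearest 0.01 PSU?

37.66 PSU

After evaporation: salt = 2,000,000×30.3 = 60,600,000; volume = 2,000,000 − 660,000 = 1,340,000 m³
After mixing: salt = 60,600,000 + 3,110,000×34.4 = 167,584,000; volume = 1,340,000 + 3,110,000 = 4,450,000 m³
S = 167,584,000 / 4,450,000 = 37.6593 PSU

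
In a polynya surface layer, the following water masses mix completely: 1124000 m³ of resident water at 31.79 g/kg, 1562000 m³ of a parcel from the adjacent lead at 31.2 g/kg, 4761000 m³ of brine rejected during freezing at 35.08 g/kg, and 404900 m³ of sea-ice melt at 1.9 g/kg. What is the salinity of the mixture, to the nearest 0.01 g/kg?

Conserving salt mass:
salt = 1,124,000×31.79 + 1,562,000×31.2 + 4,761,000×35.08 + 404,900×1.9 = 35,731,960 + 48,734,400 + 167,015,880 + 769,310 = 252,251,550
volume = 1,124,000 + 1,562,000 + 4,761,000 + 404,900 = 7,851,900 m³
S = 252,251,550 / 7,851,900 = 32.1262 g/kg

32.13 g/kg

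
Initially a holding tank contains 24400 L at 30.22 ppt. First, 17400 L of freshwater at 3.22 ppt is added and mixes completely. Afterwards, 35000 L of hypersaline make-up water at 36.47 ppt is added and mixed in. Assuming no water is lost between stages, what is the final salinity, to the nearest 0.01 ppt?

Total salt / total volume:
Initial salt = 24,400×30.22 = 737,368
After stage 1: salt = 737,368 + 17,400×3.22 = 793,396; volume = 41,800 L; S = 18.981 ppt
After stage 2: salt = 793,396 + 35,000×36.47 = 2,069,846; volume = 76,800 L
S = 2,069,846 / 76,800 = 26.9511 ppt

26.95 ppt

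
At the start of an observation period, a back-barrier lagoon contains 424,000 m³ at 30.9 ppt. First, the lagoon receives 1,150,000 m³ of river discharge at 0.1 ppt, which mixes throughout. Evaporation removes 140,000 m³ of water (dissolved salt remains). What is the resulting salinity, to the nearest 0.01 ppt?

9.22 ppt

After mixing: salt = 424,000×30.9 + 1,150,000×0.1 = 13,216,600; volume = 1,574,000 m³
After evaporation: salt unchanged = 13,216,600; volume = 1,574,000 − 140,000 = 1,434,000 m³
S = 13,216,600 / 1,434,000 = 9.2166 ppt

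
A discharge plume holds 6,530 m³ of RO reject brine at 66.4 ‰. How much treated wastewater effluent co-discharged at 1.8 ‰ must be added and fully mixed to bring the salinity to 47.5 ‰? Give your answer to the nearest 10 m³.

2700 m³

Salt balance: 6,530×66.4 + V×1.8 = (6,530+V)×47.5
433,592 + 1.8V = 310,175 + 47.5V
123,417 = 45.7V
V = 2,700.59 m³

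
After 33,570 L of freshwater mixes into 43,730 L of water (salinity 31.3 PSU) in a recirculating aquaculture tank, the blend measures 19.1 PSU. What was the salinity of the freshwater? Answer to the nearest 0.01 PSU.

3.21 PSU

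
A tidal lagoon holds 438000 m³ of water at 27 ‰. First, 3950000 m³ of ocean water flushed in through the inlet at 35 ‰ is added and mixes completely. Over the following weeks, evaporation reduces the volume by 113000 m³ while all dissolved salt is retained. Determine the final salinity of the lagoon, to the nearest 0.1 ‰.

35.1 ‰

After mixing: salt = 438,000×27 + 3,950,000×35 = 150,076,000; volume = 4,388,000 m³
After evaporation: salt unchanged = 150,076,000; volume = 4,388,000 − 113,000 = 4,275,000 m³
S = 150,076,000 / 4,275,000 = 35.1055 ‰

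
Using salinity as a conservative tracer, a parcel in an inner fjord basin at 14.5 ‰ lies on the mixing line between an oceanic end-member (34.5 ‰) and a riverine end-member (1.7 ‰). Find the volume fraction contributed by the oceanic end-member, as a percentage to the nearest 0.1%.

39.0%

Let g be the oceanic fraction. Salt balance per unit volume:
g×34.5 + (1−g)×1.7 = 14.5
g = (14.5 − 1.7) / (34.5 − 1.7) = 12.8/32.8 = 0.3902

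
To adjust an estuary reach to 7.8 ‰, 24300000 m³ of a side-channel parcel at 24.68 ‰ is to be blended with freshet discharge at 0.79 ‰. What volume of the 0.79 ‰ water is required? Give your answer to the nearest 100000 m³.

58500000 m³

Salt balance: 24,300,000×24.68 + V×0.79 = (24,300,000+V)×7.8
599,724,000 + 0.79V = 189,540,000 + 7.8V
410,184,000 = 7.01V
V = 58,514,122.68 m³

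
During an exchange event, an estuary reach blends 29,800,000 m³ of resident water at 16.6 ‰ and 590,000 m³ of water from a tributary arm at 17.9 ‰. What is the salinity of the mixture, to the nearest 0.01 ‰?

16.63 ‰

Mass of salt is conserved:
salt = 29,800,000×16.6 + 590,000×17.9 = 494,680,000 + 10,561,000 = 505,241,000
volume = 29,800,000 + 590,000 = 30,390,000 m³
S = 505,241,000 / 30,390,000 = 16.6252 ‰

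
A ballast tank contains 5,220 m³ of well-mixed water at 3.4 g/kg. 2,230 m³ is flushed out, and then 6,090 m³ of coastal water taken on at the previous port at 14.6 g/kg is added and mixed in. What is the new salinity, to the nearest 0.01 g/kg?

10.91 g/kg

Remaining after removal: 2,990 m³ at 3.4 g/kg (salt = 10,166)
After addition: salt = 10,166 + 6,090×14.6 = 99,080; volume = 9,080 m³
S = 99,080 / 9,080 = 10.9119 g/kg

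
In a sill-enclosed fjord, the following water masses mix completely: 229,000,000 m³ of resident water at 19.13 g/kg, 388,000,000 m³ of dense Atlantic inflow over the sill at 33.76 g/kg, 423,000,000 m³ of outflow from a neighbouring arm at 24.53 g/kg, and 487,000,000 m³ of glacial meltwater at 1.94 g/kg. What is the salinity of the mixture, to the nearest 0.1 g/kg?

18.9 g/kg

Salt balance:
salt = 229,000,000×19.13 + 388,000,000×33.76 + 423,000,000×24.53 + 487,000,000×1.94 = 4,380,770,000 + 13,098,880,000 + 10,376,190,000 + 944,780,000 = 28,800,620,000
volume = 229,000,000 + 388,000,000 + 423,000,000 + 487,000,000 = 1,527,000,000 m³
S = 28,800,620,000 / 1,527,000,000 = 18.861 g/kg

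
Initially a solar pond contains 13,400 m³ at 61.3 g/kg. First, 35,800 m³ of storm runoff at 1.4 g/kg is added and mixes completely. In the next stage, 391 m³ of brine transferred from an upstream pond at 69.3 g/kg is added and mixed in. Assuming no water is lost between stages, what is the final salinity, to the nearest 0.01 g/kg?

Conserving salt mass:
Initial salt = 13,400×61.3 = 821,420
After stage 1: salt = 821,420 + 35,800×1.4 = 871,540; volume = 49,200 m³; S = 17.714 g/kg
After stage 2: salt = 871,540 + 391×69.3 = 898,636.3; volume = 49,591 m³
S = 898,636.3 / 49,591 = 18.121 g/kg

18.12 g/kg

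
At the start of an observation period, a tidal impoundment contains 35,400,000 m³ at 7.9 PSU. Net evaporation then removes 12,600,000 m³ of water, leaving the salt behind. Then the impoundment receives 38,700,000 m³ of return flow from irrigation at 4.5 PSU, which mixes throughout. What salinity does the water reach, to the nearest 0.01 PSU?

7.38 PSU

After evaporation: salt = 35,400,000×7.9 = 279,660,000; volume = 35,400,000 − 12,600,000 = 22,800,000 m³
After mixing: salt = 279,660,000 + 38,700,000×4.5 = 453,810,000; volume = 22,800,000 + 38,700,000 = 61,500,000 m³
S = 453,810,000 / 61,500,000 = 7.379 PSU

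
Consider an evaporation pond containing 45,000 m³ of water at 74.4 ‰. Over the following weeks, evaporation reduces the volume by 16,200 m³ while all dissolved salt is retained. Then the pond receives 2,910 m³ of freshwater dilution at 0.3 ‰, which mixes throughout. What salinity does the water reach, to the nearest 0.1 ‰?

105.6 ‰

After evaporation: salt = 45,000×74.4 = 3,348,000; volume = 45,000 − 16,200 = 28,800 m³
After mixing: salt = 3,348,000 + 2,910×0.3 = 3,348,873; volume = 28,800 + 2,910 = 31,710 m³
S = 3,348,873 / 31,710 = 105.6094 ‰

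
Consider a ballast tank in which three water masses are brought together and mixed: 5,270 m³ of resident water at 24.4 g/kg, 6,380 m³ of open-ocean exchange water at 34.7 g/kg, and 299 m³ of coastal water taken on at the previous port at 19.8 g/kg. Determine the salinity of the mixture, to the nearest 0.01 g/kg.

29.78 g/kg

Weighted by volume,
salt = 5,270×24.4 + 6,380×34.7 + 299×19.8 = 128,588 + 221,386 + 5,920.2 = 355,894.2
volume = 5,270 + 6,380 + 299 = 11,949 m³
S = 355,894.2 / 11,949 = 29.7844 g/kg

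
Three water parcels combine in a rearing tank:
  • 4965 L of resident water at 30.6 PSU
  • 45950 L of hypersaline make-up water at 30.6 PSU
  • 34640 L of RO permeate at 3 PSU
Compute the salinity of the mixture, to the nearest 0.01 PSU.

19.43 PSU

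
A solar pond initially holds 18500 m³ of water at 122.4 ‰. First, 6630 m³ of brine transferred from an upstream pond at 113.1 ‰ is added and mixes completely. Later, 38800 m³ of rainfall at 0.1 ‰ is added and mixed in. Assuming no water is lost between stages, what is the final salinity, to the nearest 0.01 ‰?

Conserving salt mass:
Initial salt = 18,500×122.4 = 2,264,400
After stage 1: salt = 2,264,400 + 6,630×113.1 = 3,014,253; volume = 25,130 m³; S = 119.946 ‰
After stage 2: salt = 3,014,253 + 38,800×0.1 = 3,018,133; volume = 63,930 m³
S = 3,018,133 / 63,930 = 47.21 ‰

47.21 ‰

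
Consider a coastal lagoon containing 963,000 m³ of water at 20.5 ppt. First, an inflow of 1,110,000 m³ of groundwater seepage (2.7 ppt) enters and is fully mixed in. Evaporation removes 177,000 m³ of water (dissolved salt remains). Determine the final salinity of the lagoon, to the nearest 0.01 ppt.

11.99 ppt

After mixing: salt = 963,000×20.5 + 1,110,000×2.7 = 22,738,500; volume = 2,073,000 m³
After evaporation: salt unchanged = 22,738,500; volume = 2,073,000 − 177,000 = 1,896,000 m³
S = 22,738,500 / 1,896,000 = 11.9929 ppt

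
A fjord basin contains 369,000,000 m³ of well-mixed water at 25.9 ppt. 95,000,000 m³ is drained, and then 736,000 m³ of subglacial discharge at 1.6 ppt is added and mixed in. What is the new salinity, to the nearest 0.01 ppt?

Remaining after removal: 274,000,000 m³ at 25.9 ppt (salt = 7,096,600,000)
After addition: salt = 7,096,600,000 + 736,000×1.6 = 7,097,777,600; volume = 274,736,000 m³
S = 7,097,777,600 / 274,736,000 = 25.8349 ppt

25.83 ppt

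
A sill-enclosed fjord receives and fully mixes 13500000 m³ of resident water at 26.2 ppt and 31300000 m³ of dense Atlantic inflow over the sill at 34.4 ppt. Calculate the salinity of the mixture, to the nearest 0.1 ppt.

By conservation of dissolved salt,
salt = 13,500,000×26.2 + 31,300,000×34.4 = 353,700,000 + 1,076,720,000 = 1,430,420,000
volume = 13,500,000 + 31,300,000 = 44,800,000 m³
S = 1,430,420,000 / 44,800,000 = 31.929 ppt

31.9 ppt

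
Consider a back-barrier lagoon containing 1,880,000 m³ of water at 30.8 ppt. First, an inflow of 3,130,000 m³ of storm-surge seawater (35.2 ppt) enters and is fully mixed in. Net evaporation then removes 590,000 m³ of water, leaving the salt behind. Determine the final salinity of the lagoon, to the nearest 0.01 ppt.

38.03 ppt

After mixing: salt = 1,880,000×30.8 + 3,130,000×35.2 = 168,080,000; volume = 5,010,000 m³
After evaporation: salt unchanged = 168,080,000; volume = 5,010,000 − 590,000 = 4,420,000 m³
S = 168,080,000 / 4,420,000 = 38.0271 ppt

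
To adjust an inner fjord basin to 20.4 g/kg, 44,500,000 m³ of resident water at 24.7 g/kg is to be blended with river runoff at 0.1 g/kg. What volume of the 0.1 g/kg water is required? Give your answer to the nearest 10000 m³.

9430000 m³

Salt balance: 44,500,000×24.7 + V×0.1 = (44,500,000+V)×20.4
1,099,150,000 + 0.1V = 907,800,000 + 20.4V
191,350,000 = 20.3V
V = 9,426,108.37 m³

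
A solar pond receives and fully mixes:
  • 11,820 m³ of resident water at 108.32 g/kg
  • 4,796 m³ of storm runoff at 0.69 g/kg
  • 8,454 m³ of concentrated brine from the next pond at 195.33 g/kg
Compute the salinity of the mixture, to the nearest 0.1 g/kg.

Salt balance:
salt = 11,820×108.32 + 4,796×0.69 + 8,454×195.33 = 1,280,342.4 + 3,309.24 + 1,651,319.82 = 2,934,971.46
volume = 11,820 + 4,796 + 8,454 = 25,070 m³
S = 2,934,971.46 / 25,070 = 117.071 g/kg

117.1 g/kg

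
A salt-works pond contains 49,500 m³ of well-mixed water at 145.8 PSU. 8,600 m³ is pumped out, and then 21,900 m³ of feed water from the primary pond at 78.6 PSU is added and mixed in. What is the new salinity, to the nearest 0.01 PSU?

Remaining after removal: 40,900 m³ at 145.8 PSU (salt = 5,963,220)
After addition: salt = 5,963,220 + 21,900×78.6 = 7,684,560; volume = 62,800 m³
S = 7,684,560 / 62,800 = 122.3656 PSU

122.37 PSU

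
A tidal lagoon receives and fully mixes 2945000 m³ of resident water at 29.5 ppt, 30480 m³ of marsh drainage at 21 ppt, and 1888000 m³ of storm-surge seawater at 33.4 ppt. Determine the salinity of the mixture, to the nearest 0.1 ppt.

31.0 ppt

Mass of salt is conserved:
salt = 2,945,000×29.5 + 30,480×21 + 1,888,000×33.4 = 86,877,500 + 640,080 + 63,059,200 = 150,576,780
volume = 2,945,000 + 30,480 + 1,888,000 = 4,863,480 m³
S = 150,576,780 / 4,863,480 = 30.961 ppt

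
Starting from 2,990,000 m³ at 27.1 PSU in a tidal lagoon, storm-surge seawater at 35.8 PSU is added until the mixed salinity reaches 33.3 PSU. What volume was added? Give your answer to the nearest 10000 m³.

7420000 m³

Salt balance: 2,990,000×27.1 + V×35.8 = (2,990,000+V)×33.3
81,029,000 + 35.8V = 99,567,000 + 33.3V
18,538,000 = 2.5V
V = 7,415,200 m³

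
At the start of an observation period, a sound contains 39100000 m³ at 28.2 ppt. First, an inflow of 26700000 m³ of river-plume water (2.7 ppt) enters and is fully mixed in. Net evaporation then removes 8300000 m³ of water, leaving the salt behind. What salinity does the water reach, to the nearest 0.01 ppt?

20.43 ppt

After mixing: salt = 39,100,000×28.2 + 26,700,000×2.7 = 1,174,710,000; volume = 65,800,000 m³
After evaporation: salt unchanged = 1,174,710,000; volume = 65,800,000 − 8,300,000 = 57,500,000 m³
S = 1,174,710,000 / 57,500,000 = 20.4297 ppt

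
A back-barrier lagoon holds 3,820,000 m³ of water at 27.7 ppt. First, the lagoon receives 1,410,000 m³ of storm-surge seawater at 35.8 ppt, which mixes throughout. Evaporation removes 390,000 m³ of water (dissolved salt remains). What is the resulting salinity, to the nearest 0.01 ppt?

After mixing: salt = 3,820,000×27.7 + 1,410,000×35.8 = 156,292,000; volume = 5,230,000 m³
After evaporation: salt unchanged = 156,292,000; volume = 5,230,000 − 390,000 = 4,840,000 m³
S = 156,292,000 / 4,840,000 = 32.2917 ppt

32.29 ppt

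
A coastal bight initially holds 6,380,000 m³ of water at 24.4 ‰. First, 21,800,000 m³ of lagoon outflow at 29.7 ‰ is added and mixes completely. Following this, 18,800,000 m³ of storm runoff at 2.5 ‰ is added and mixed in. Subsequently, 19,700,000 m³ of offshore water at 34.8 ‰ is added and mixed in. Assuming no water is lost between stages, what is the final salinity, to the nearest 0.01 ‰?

By conservation of dissolved salt,
Initial salt = 6,380,000×24.4 = 155,672,000
After stage 1: salt = 155,672,000 + 21,800,000×29.7 = 803,132,000; volume = 28,180,000 m³; S = 28.5 ‰
After stage 2: salt = 803,132,000 + 18,800,000×2.5 = 850,132,000; volume = 46,980,000 m³; S = 18.096 ‰
After stage 3: salt = 850,132,000 + 19,700,000×34.8 = 1,535,692,000; volume = 66,680,000 m³
S = 1,535,692,000 / 66,680,000 = 23.0308 ‰

23.03 ‰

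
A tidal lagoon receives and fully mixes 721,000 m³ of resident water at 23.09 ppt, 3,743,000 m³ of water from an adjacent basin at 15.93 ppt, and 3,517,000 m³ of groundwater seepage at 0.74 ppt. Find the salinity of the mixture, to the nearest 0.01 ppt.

Salt balance:
salt = 721,000×23.09 + 3,743,000×15.93 + 3,517,000×0.74 = 16,647,890 + 59,625,990 + 2,602,580 = 78,876,460
volume = 721,000 + 3,743,000 + 3,517,000 = 7,981,000 m³
S = 78,876,460 / 7,981,000 = 9.883 ppt

9.88 ppt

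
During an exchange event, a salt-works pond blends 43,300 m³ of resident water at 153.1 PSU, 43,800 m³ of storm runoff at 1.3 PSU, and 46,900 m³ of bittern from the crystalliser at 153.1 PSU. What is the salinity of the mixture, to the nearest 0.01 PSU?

Weighted by volume,
salt = 43,300×153.1 + 43,800×1.3 + 46,900×153.1 = 6,629,230 + 56,940 + 7,180,390 = 13,866,560
volume = 43,300 + 43,800 + 46,900 = 134,000 m³
S = 13,866,560 / 134,000 = 103.4818 PSU

103.48 PSU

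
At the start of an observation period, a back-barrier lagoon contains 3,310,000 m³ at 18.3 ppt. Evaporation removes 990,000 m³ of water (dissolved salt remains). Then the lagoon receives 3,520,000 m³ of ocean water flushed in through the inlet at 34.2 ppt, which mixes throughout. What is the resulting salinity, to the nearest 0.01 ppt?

After evaporation: salt = 3,310,000×18.3 = 60,573,000; volume = 3,310,000 − 990,000 = 2,320,000 m³
After mixing: salt = 60,573,000 + 3,520,000×34.2 = 180,957,000; volume = 2,320,000 + 3,520,000 = 5,840,000 m³
S = 180,957,000 / 5,840,000 = 30.9858 ppt

30.99 ppt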